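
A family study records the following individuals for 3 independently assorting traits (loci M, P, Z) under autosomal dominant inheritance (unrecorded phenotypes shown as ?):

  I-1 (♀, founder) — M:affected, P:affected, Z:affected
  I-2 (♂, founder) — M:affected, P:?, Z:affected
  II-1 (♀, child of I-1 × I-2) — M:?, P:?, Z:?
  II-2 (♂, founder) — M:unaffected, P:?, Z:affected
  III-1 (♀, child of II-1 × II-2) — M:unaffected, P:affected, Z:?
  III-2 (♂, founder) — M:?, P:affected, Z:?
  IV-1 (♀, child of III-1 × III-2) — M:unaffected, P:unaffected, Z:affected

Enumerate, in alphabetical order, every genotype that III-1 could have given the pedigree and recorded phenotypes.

III-1 ∈ {mm Pp ZZ, mm Pp Zz, mm Pp zz}

M/I-1 aff ·: Mm|MM
M/I-2 aff ·: Mm|MM
M/II-1 ? I-1×I-2: mm|Mm
M/II-2 un ·: mm
M/III-1 un II-1×II-2: mm
M/III-2 ? ·: mm|Mm
M/IV-1 un III-1×III-2: mm
⇒ M over [I-1,I-2,II-1,II-2,III-1,III-2,IV-1]: 8 consistent
P/I-1 aff ·: Pp|PP
P/I-2 ? ·: pp|Pp|PP
P/II-1 ? I-1×I-2: pp|Pp|PP
P/II-2 ? ·: pp|Pp|PP
P/III-1 aff II-1×II-2: Pp
P/III-2 aff ·: Pp
P/IV-1 un III-1×III-2: pp
⇒ P over [I-1,I-2,II-1,II-2,III-1,III-2,IV-1]: 27 consistent
Z/I-1 aff ·: Zz|ZZ
Z/I-2 aff ·: Zz|ZZ
Z/II-1 ? I-1×I-2: zz|Zz|ZZ
Z/II-2 aff ·: Zz|ZZ
Z/III-1 ? II-1×II-2: zz|Zz|ZZ
Z/III-2 ? ·: zz|Zz|ZZ
Z/IV-1 aff III-1×III-2: Zz|ZZ
⇒ Z over [I-1,I-2,II-1,II-2,III-1,III-2,IV-1]: 124 consistent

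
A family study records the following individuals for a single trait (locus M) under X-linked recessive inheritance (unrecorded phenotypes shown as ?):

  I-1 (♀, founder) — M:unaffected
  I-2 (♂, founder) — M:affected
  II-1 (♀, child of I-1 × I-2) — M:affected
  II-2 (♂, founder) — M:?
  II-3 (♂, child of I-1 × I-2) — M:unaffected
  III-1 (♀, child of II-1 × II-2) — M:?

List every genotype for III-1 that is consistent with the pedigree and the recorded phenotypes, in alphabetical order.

M/I-1 un ·: X^MX^m
M/I-2 aff ·: X^mY
M/II-1 aff I-1×I-2: X^mX^m
M/II-2 ? ·: X^MY|X^mY
M/II-3 un I-1×I-2: X^MY
M/III-1 ? II-1×II-2: X^MX^m|X^mX^m
⇒ M over [I-1,I-2,II-1,II-2,II-3,III-1]: 2 consistent

III-1 ∈ {X^MX^m, X^mX^m}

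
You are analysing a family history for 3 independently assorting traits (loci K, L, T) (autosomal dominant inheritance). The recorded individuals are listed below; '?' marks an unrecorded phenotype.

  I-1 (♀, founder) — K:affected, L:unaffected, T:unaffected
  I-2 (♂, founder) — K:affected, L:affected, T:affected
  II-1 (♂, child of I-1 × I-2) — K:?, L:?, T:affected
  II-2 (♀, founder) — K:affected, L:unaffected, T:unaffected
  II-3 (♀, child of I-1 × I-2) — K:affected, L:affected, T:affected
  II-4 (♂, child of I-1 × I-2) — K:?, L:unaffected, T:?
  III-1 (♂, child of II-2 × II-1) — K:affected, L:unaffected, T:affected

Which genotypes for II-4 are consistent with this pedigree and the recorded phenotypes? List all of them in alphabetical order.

K/I-1 aff ·: Kk|KK
K/I-2 aff ·: Kk|KK
K/II-1 ? I-1×I-2: kk|Kk|KK
K/II-2 aff ·: Kk|KK
K/II-3 aff I-1×I-2: Kk|KK
K/II-4 ? I-1×I-2: kk|Kk|KK
K/III-1 aff II-2×II-1: Kk|KK
⇒ K over [I-1,I-2,II-1,II-2,II-3,II-4,III-1]: 113 consistent
L/I-1 un ·: ll
L/I-2 aff ·: Ll
L/II-1 ? I-1×I-2: ll|Ll
L/II-2 un ·: ll
L/II-3 aff I-1×I-2: Ll
L/II-4 un I-1×I-2: ll
L/III-1 un II-2×II-1: ll
⇒ L over [I-1,I-2,II-1,II-2,II-3,II-4,III-1]: 2 consistent
T/I-1 un ·: tt
T/I-2 aff ·: Tt|TT
T/II-1 aff I-1×I-2: Tt
T/II-2 un ·: tt
T/II-3 aff I-1×I-2: Tt
T/II-4 ? I-1×I-2: tt|Tt
T/III-1 aff II-2×II-1: Tt
⇒ T over [I-1,I-2,II-1,II-2,II-3,II-4,III-1]: 3 consistent

II-4 ∈ {KK ll Tt, KK ll tt, Kk ll Tt, Kk ll tt, kk ll Tt, kk ll tt}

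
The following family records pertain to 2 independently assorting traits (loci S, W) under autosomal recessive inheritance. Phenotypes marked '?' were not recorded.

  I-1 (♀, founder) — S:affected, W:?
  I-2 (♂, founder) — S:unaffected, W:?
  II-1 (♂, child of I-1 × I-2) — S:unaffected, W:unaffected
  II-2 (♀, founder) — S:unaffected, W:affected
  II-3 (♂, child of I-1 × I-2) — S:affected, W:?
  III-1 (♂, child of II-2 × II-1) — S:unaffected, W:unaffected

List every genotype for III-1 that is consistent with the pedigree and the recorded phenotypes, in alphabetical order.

S/I-1 aff ·: ss
S/I-2 un ·: Ss
S/II-1 un I-1×I-2: Ss
S/II-2 un ·: SS|Ss
S/II-3 aff I-1×I-2: ss
S/III-1 un II-2×II-1: SS|Ss
⇒ S over [I-1,I-2,II-1,II-2,II-3,III-1]: 4 consistent
W/I-1 ? ·: WW|Ww|ww
W/I-2 ? ·: WW|Ww|ww
W/II-1 un I-1×I-2: WW|Ww
W/II-2 aff ·: ww
W/II-3 ? I-1×I-2: WW|Ww|ww
W/III-1 un II-2×II-1: Ww
⇒ W over [I-1,I-2,II-1,II-2,II-3,III-1]: 21 consistent

III-1 ∈ {SS Ww, Ss Ww}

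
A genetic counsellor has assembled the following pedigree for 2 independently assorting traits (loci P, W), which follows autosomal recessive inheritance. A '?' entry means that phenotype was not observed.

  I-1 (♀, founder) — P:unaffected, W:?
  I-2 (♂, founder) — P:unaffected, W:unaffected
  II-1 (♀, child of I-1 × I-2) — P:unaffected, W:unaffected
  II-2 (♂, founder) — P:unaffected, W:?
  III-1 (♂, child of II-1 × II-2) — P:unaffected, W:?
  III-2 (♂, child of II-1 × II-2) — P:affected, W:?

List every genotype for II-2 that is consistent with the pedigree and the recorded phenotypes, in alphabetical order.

II-2 ∈ {Pp WW, Pp Ww, Pp ww}

P/I-1 un ·: PP|Pp
P/I-2 un ·: PP|Pp
P/II-1 un I-1×I-2: Pp
P/II-2 un ·: Pp
P/III-1 un II-1×II-2: PP|Pp
P/III-2 aff II-1×II-2: pp
⇒ P over [I-1,I-2,II-1,II-2,III-1,III-2]: 6 consistent
W/I-1 ? ·: WW|Ww|ww
W/I-2 un ·: WW|Ww
W/II-1 un I-1×I-2: WW|Ww
W/II-2 ? ·: WW|Ww|ww
W/III-1 ? II-1×II-2: WW|Ww|ww
W/III-2 ? II-1×II-2: WW|Ww|ww
⇒ W over [I-1,I-2,II-1,II-2,III-1,III-2]: 109 consistent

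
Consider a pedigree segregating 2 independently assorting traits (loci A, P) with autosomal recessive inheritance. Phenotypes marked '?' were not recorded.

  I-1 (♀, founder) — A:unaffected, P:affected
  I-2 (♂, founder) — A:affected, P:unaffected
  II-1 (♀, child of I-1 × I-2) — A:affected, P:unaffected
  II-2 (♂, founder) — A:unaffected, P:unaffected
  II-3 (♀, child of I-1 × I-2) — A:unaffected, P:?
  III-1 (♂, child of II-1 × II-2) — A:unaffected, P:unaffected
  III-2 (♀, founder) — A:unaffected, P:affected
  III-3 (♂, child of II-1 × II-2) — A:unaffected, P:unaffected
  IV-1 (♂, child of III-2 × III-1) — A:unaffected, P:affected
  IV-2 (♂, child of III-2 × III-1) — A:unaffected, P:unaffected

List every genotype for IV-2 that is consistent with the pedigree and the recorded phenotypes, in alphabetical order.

A/I-1 un ·: Aa
A/I-2 aff ·: aa
A/II-1 aff I-1×I-2: aa
A/II-2 un ·: AA|Aa
A/II-3 un I-1×I-2: Aa
A/III-1 un II-1×II-2: Aa
A/III-2 un ·: AA|Aa
A/III-3 un II-1×II-2: Aa
A/IV-1 un III-2×III-1: AA|Aa
A/IV-2 un III-2×III-1: AA|Aa
⇒ A over [I-1,I-2,II-1,II-2,II-3,III-1,III-2,III-3,IV-1,IV-2]: 16 consistent
P/I-1 aff ·: pp
P/I-2 un ·: PP|Pp
P/II-1 un I-1×I-2: Pp
P/II-2 un ·: PP|Pp
P/II-3 ? I-1×I-2: Pp|pp
P/III-1 un II-1×II-2: Pp
P/III-2 aff ·: pp
P/III-3 un II-1×II-2: PP|Pp
P/IV-1 aff III-2×III-1: pp
P/IV-2 un III-2×III-1: Pp
⇒ P over [I-1,I-2,II-1,II-2,II-3,III-1,III-2,III-3,IV-1,IV-2]: 12 consistent

IV-2 ∈ {AA Pp, Aa Pp}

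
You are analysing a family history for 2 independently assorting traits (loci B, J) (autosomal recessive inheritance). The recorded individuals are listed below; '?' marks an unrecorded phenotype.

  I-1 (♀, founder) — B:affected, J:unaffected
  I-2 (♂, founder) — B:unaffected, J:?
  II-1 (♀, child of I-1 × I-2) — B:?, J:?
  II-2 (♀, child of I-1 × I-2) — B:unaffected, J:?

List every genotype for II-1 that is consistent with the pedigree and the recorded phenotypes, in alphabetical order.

B/I-1 aff ·: bb
B/I-2 un ·: BB|Bb
B/II-1 ? I-1×I-2: Bb|bb
B/II-2 un I-1×I-2: Bb
⇒ B over [I-1,I-2,II-1,II-2]: 3 consistent
J/I-1 un ·: JJ|Jj
J/I-2 ? ·: JJ|Jj|jj
J/II-1 ? I-1×I-2: JJ|Jj|jj
J/II-2 ? I-1×I-2: JJ|Jj|jj
⇒ J over [I-1,I-2,II-1,II-2]: 23 consistent

II-1 ∈ {Bb JJ, Bb Jj, Bb jj, bb JJ, bb Jj, bb jj}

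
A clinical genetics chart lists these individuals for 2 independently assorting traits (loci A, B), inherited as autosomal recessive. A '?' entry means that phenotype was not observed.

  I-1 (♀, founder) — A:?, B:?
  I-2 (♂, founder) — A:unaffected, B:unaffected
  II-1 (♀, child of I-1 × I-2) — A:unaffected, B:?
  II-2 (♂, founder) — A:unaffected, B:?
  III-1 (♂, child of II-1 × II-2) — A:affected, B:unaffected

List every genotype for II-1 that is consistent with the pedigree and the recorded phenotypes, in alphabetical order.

A/I-1 ? ·: AA|Aa|aa
A/I-2 un ·: AA|Aa
A/II-1 un I-1×I-2: Aa
A/II-2 un ·: Aa
A/III-1 aff II-1×II-2: aa
⇒ A over [I-1,I-2,II-1,II-2,III-1]: 5 consistent
B/I-1 ? ·: BB|Bb|bb
B/I-2 un ·: BB|Bb
B/II-1 ? I-1×I-2: BB|Bb|bb
B/II-2 ? ·: BB|Bb|bb
B/III-1 un II-1×II-2: BB|Bb
⇒ B over [I-1,I-2,II-1,II-2,III-1]: 45 consistent

II-1 ∈ {Aa BB, Aa Bb, Aa bb}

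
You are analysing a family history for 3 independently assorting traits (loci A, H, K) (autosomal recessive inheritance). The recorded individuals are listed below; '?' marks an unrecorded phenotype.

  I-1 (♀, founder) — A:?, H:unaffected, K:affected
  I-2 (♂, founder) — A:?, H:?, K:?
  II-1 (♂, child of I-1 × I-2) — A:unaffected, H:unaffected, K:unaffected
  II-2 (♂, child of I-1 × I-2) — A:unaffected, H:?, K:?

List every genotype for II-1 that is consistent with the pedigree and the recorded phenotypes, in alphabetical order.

A/I-1 ? ·: AA|Aa|aa
A/I-2 ? ·: AA|Aa|aa
A/II-1 un I-1×I-2: AA|Aa
A/II-2 un I-1×I-2: AA|Aa
⇒ A over [I-1,I-2,II-1,II-2]: 17 consistent
H/I-1 un ·: HH|Hh
H/I-2 ? ·: HH|Hh|hh
H/II-1 un I-1×I-2: HH|Hh
H/II-2 ? I-1×I-2: HH|Hh|hh
⇒ H over [I-1,I-2,II-1,II-2]: 18 consistent
K/I-1 aff ·: kk
K/I-2 ? ·: KK|Kk
K/II-1 un I-1×I-2: Kk
K/II-2 ? I-1×I-2: Kk|kk
⇒ K over [I-1,I-2,II-1,II-2]: 3 consistent

II-1 ∈ {AA HH Kk, AA Hh Kk, Aa HH Kk, Aa Hh Kk}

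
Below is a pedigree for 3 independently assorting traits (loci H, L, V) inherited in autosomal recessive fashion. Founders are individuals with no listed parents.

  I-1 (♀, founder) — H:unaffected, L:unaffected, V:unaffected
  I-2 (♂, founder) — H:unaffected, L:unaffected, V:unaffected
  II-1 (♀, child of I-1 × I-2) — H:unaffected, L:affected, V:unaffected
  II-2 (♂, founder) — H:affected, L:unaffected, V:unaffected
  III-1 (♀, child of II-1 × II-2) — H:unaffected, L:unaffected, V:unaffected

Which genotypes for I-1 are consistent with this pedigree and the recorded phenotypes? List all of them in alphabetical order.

H/I-1 un ·: HH|Hh
H/I-2 un ·: HH|Hh
H/II-1 un I-1×I-2: HH|Hh
H/II-2 aff ·: hh
H/III-1 un II-1×II-2: Hh
⇒ H over [I-1,I-2,II-1,II-2,III-1]: 7 consistent
L/I-1 un ·: Ll
L/I-2 un ·: Ll
L/II-1 aff I-1×I-2: ll
L/II-2 un ·: LL|Ll
L/III-1 un II-1×II-2: Ll
⇒ L over [I-1,I-2,II-1,II-2,III-1]: 2 consistent
V/I-1 un ·: VV|Vv
V/I-2 un ·: VV|Vv
V/II-1 un I-1×I-2: VV|Vv
V/II-2 un ·: VV|Vv
V/III-1 un II-1×II-2: VV|Vv
⇒ V over [I-1,I-2,II-1,II-2,III-1]: 24 consistent

I-1 ∈ {HH Ll VV, HH Ll Vv, Hh Ll VV, Hh Ll Vv}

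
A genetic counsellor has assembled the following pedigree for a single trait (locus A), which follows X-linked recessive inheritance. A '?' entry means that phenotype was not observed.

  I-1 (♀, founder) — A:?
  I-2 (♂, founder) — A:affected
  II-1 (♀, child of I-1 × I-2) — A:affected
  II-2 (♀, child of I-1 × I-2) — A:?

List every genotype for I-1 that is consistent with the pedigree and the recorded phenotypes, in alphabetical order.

A/I-1 ? ·: X^AX^a|X^aX^a
A/I-2 aff ·: X^aY
A/II-1 aff I-1×I-2: X^aX^a
A/II-2 ? I-1×I-2: X^AX^a|X^aX^a
⇒ A over [I-1,I-2,II-1,II-2]: 3 consistent

I-1 ∈ {X^AX^a, X^aX^a}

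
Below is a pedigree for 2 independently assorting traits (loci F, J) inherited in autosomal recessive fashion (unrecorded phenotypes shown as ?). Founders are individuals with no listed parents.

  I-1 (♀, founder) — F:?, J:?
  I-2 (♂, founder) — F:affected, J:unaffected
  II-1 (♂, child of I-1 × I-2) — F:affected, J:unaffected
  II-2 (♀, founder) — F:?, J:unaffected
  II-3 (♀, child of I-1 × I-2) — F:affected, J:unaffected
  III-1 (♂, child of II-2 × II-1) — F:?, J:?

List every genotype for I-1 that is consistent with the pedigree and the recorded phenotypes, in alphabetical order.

I-1 ∈ {Ff JJ, Ff Jj, Ff jj, ff JJ, ff Jj, ff jj}

F/I-1 ? ·: Ff|ff
F/I-2 aff ·: ff
F/II-1 aff I-1×I-2: ff
F/II-2 ? ·: FF|Ff|ff
F/II-3 aff I-1×I-2: ff
F/III-1 ? II-2×II-1: Ff|ff
⇒ F over [I-1,I-2,II-1,II-2,II-3,III-1]: 8 consistent
J/I-1 ? ·: JJ|Jj|jj
J/I-2 un ·: JJ|Jj
J/II-1 un I-1×I-2: JJ|Jj
J/II-2 un ·: JJ|Jj
J/II-3 un I-1×I-2: JJ|Jj
J/III-1 ? II-2×II-1: JJ|Jj|jj
⇒ J over [I-1,I-2,II-1,II-2,II-3,III-1]: 61 consistent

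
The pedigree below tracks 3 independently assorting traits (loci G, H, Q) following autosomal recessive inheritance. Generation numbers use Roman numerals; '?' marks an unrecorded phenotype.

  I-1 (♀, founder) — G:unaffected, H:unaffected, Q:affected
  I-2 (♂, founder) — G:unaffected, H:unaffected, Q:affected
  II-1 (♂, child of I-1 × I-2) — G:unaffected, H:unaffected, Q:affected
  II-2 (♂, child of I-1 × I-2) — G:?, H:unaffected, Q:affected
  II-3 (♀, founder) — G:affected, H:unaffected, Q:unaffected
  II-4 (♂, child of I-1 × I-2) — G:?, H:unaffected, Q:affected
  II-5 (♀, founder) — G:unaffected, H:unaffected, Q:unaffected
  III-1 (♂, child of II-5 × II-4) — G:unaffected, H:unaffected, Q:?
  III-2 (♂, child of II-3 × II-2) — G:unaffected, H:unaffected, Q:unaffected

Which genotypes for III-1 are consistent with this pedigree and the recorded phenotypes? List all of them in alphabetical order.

III-1 ∈ {GG HH Qq, GG HH qq, GG Hh Qq, GG Hh qq, Gg HH Qq, Gg HH qq, Gg Hh Qq, Gg Hh qq}

G/I-1 un ·: GG|Gg
G/I-2 un ·: GG|Gg
G/II-1 un I-1×I-2: GG|Gg
G/II-2 ? I-1×I-2: GG|Gg
G/II-3 aff ·: gg
G/II-4 ? I-1×I-2: GG|Gg|gg
G/II-5 un ·: GG|Gg
G/III-1 un II-5×II-4: GG|Gg
G/III-2 un II-3×II-2: Gg
⇒ G over [I-1,I-2,II-1,II-2,II-3,II-4,II-5,III-1,III-2]: 95 consistent
H/I-1 un ·: HH|Hh
H/I-2 un ·: HH|Hh
H/II-1 un I-1×I-2: HH|Hh
H/II-2 un I-1×I-2: HH|Hh
H/II-3 un ·: HH|Hh
H/II-4 un I-1×I-2: HH|Hh
H/II-5 un ·: HH|Hh
H/III-1 un II-5×II-4: HH|Hh
H/III-2 un II-3×II-2: HH|Hh
⇒ H over [I-1,I-2,II-1,II-2,II-3,II-4,II-5,III-1,III-2]: 303 consistent
Q/I-1 aff ·: qq
Q/I-2 aff ·: qq
Q/II-1 aff I-1×I-2: qq
Q/II-2 aff I-1×I-2: qq
Q/II-3 un ·: QQ|Qq
Q/II-4 aff I-1×I-2: qq
Q/II-5 un ·: QQ|Qq
Q/III-1 ? II-5×II-4: Qq|qq
Q/III-2 un II-3×II-2: Qq
⇒ Q over [I-1,I-2,II-1,II-2,II-3,II-4,II-5,III-1,III-2]: 6 consistent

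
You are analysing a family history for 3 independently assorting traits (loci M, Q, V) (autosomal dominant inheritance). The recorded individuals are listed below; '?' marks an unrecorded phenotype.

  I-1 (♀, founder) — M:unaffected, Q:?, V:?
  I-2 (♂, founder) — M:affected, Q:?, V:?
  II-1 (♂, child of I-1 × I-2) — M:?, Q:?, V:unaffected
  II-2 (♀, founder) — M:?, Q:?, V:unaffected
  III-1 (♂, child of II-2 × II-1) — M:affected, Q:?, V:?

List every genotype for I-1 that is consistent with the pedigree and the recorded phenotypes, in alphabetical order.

I-1 ∈ {mm QQ Vv, mm QQ vv, mm Qq Vv, mm Qq vv, mm qq Vv, mm qq vv}

M/I-1 un ·: mm
M/I-2 aff ·: Mm|MM
M/II-1 ? I-1×I-2: mm|Mm
M/II-2 ? ·: mm|Mm|MM
M/III-1 aff II-2×II-1: Mm|MM
⇒ M over [I-1,I-2,II-1,II-2,III-1]: 12 consistent
Q/I-1 ? ·: qq|Qq|QQ
Q/I-2 ? ·: qq|Qq|QQ
Q/II-1 ? I-1×I-2: qq|Qq|QQ
Q/II-2 ? ·: qq|Qq|QQ
Q/III-1 ? II-2×II-1: qq|Qq|QQ
⇒ Q over [I-1,I-2,II-1,II-2,III-1]: 81 consistent
V/I-1 ? ·: vv|Vv
V/I-2 ? ·: vv|Vv
V/II-1 un I-1×I-2: vv
V/II-2 un ·: vv
V/III-1 ? II-2×II-1: vv
⇒ V over [I-1,I-2,II-1,II-2,III-1]: 4 consistent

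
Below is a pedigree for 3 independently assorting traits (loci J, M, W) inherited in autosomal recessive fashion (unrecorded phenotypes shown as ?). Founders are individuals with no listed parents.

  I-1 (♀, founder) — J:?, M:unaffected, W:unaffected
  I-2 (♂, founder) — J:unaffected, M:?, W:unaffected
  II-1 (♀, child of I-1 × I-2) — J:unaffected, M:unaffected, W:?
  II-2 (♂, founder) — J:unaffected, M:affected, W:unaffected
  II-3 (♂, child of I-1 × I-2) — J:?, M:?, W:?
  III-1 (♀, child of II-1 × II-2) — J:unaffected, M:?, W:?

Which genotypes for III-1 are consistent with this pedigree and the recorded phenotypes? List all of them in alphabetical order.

III-1 ∈ {JJ Mm WW, JJ Mm Ww, JJ Mm ww, JJ mm WW, JJ mm Ww, JJ mm ww, Jj Mm WW, Jj Mm Ww, Jj Mm ww, Jj mm WW, Jj mm Ww, Jj mm ww}

J/I-1 ? ·: JJ|Jj|jj
J/I-2 un ·: JJ|Jj
J/II-1 un I-1×I-2: JJ|Jj
J/II-2 un ·: JJ|Jj
J/II-3 ? I-1×I-2: JJ|Jj|jj
J/III-1 un II-1×II-2: JJ|Jj
⇒ J over [I-1,I-2,II-1,II-2,II-3,III-1]: 64 consistent
M/I-1 un ·: MM|Mm
M/I-2 ? ·: MM|Mm|mm
M/II-1 un I-1×I-2: MM|Mm
M/II-2 aff ·: mm
M/II-3 ? I-1×I-2: MM|Mm|mm
M/III-1 ? II-1×II-2: Mm|mm
⇒ M over [I-1,I-2,II-1,II-2,II-3,III-1]: 28 consistent
W/I-1 un ·: WW|Ww
W/I-2 un ·: WW|Ww
W/II-1 ? I-1×I-2: WW|Ww|ww
W/II-2 un ·: WW|Ww
W/II-3 ? I-1×I-2: WW|Ww|ww
W/III-1 ? II-1×II-2: WW|Ww|ww
⇒ W over [I-1,I-2,II-1,II-2,II-3,III-1]: 68 consistent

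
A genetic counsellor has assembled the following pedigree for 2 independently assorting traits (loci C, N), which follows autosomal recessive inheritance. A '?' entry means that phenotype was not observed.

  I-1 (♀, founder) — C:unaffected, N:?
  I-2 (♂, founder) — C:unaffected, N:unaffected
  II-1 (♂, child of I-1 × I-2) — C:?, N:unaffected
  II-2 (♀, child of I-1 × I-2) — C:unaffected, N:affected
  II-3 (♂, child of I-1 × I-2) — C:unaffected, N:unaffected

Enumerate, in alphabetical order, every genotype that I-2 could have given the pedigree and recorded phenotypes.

C/I-1 un ·: CC|Cc
C/I-2 un ·: CC|Cc
C/II-1 ? I-1×I-2: CC|Cc|cc
C/II-2 un I-1×I-2: CC|Cc
C/II-3 un I-1×I-2: CC|Cc
⇒ C over [I-1,I-2,II-1,II-2,II-3]: 29 consistent
N/I-1 ? ·: Nn|nn
N/I-2 un ·: Nn
N/II-1 un I-1×I-2: NN|Nn
N/II-2 aff I-1×I-2: nn
N/II-3 un I-1×I-2: NN|Nn
⇒ N over [I-1,I-2,II-1,II-2,II-3]: 5 consistent

I-2 ∈ {CC Nn, Cc Nn}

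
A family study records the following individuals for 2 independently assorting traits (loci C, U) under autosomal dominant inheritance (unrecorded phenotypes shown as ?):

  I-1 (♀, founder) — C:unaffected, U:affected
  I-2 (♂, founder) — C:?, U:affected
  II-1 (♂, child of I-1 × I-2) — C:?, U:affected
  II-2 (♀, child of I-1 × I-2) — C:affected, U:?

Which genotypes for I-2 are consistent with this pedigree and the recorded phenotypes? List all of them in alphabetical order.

I-2 ∈ {CC UU, CC Uu, Cc UU, Cc Uu}

C/I-1 un ·: cc
C/I-2 ? ·: Cc|CC
C/II-1 ? I-1×I-2: cc|Cc
C/II-2 aff I-1×I-2: Cc
⇒ C over [I-1,I-2,II-1,II-2]: 3 consistent
U/I-1 aff ·: Uu|UU
U/I-2 aff ·: Uu|UU
U/II-1 aff I-1×I-2: Uu|UU
U/II-2 ? I-1×I-2: uu|Uu|UU
⇒ U over [I-1,I-2,II-1,II-2]: 15 consistent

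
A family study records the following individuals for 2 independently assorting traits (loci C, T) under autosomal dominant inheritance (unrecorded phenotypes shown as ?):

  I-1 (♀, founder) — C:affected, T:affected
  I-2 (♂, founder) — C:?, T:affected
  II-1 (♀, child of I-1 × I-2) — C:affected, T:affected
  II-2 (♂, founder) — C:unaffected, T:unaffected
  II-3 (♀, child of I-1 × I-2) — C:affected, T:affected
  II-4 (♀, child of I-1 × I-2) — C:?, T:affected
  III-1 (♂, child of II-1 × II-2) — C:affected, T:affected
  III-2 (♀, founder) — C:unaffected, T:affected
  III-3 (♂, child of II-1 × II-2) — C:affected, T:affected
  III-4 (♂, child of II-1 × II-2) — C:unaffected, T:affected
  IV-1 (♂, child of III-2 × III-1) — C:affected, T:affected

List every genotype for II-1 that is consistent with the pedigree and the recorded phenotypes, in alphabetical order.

C/I-1 aff ·: Cc|CC
C/I-2 ? ·: cc|Cc|CC
C/II-1 aff I-1×I-2: Cc
C/II-2 un ·: cc
C/II-3 aff I-1×I-2: Cc|CC
C/II-4 ? I-1×I-2: cc|Cc|CC
C/III-1 aff II-1×II-2: Cc
C/III-2 un ·: cc
C/III-3 aff II-1×II-2: Cc
C/III-4 un II-1×II-2: cc
C/IV-1 aff III-2×III-1: Cc
⇒ C over [I-1,I-2,II-1,II-2,II-3,II-4,III-1,III-2,III-3,III-4,IV-1]: 17 consistent
T/I-1 aff ·: Tt|TT
T/I-2 aff ·: Tt|TT
T/II-1 aff I-1×I-2: Tt|TT
T/II-2 un ·: tt
T/II-3 aff I-1×I-2: Tt|TT
T/II-4 aff I-1×I-2: Tt|TT
T/III-1 aff II-1×II-2: Tt
T/III-2 aff ·: Tt|TT
T/III-3 aff II-1×II-2: Tt
T/III-4 aff II-1×II-2: Tt
T/IV-1 aff III-2×III-1: Tt|TT
⇒ T over [I-1,I-2,II-1,II-2,II-3,II-4,III-1,III-2,III-3,III-4,IV-1]: 100 consistent

II-1 ∈ {Cc TT, Cc Tt}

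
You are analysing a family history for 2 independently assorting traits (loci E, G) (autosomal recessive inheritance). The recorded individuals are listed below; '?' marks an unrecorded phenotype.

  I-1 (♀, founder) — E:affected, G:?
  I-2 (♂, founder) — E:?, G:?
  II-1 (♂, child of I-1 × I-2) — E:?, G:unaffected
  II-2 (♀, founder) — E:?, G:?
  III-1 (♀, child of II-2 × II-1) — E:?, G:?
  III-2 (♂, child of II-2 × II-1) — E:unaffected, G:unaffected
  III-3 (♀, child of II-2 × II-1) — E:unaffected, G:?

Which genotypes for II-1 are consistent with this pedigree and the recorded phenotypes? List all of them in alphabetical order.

II-1 ∈ {Ee GG, Ee Gg, ee GG, ee Gg}

E/I-1 aff ·: ee
E/I-2 ? ·: EE|Ee|ee
E/II-1 ? I-1×I-2: Ee|ee
E/II-2 ? ·: EE|Ee|ee
E/III-1 ? II-2×II-1: EE|Ee|ee
E/III-2 un II-2×II-1: EE|Ee
E/III-3 un II-2×II-1: EE|Ee
⇒ E over [I-1,I-2,II-1,II-2,III-1,III-2,III-3]: 50 consistent
G/I-1 ? ·: GG|Gg|gg
G/I-2 ? ·: GG|Gg|gg
G/II-1 un I-1×I-2: GG|Gg
G/II-2 ? ·: GG|Gg|gg
G/III-1 ? II-2×II-1: GG|Gg|gg
G/III-2 un II-2×II-1: GG|Gg
G/III-3 ? II-2×II-1: GG|Gg|gg
⇒ G over [I-1,I-2,II-1,II-2,III-1,III-2,III-3]: 250 consistent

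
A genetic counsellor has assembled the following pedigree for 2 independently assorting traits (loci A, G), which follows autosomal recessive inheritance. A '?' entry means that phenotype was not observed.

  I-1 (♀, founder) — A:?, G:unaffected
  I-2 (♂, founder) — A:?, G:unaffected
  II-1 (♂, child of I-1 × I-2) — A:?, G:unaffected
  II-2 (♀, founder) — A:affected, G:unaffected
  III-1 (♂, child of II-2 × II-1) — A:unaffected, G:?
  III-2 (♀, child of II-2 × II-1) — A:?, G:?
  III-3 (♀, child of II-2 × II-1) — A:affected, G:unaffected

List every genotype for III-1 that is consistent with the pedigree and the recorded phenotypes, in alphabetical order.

A/I-1 ? ·: AA|Aa|aa
A/I-2 ? ·: AA|Aa|aa
A/II-1 ? I-1×I-2: Aa
A/II-2 aff ·: aa
A/III-1 un II-2×II-1: Aa
A/III-2 ? II-2×II-1: Aa|aa
A/III-3 aff II-2×II-1: aa
⇒ A over [I-1,I-2,II-1,II-2,III-1,III-2,III-3]: 14 consistent
G/I-1 un ·: GG|Gg
G/I-2 un ·: GG|Gg
G/II-1 un I-1×I-2: GG|Gg
G/II-2 un ·: GG|Gg
G/III-1 ? II-2×II-1: GG|Gg|gg
G/III-2 ? II-2×II-1: GG|Gg|gg
G/III-3 un II-2×II-1: GG|Gg
⇒ G over [I-1,I-2,II-1,II-2,III-1,III-2,III-3]: 114 consistent

III-1 ∈ {Aa GG, Aa Gg, Aa gg}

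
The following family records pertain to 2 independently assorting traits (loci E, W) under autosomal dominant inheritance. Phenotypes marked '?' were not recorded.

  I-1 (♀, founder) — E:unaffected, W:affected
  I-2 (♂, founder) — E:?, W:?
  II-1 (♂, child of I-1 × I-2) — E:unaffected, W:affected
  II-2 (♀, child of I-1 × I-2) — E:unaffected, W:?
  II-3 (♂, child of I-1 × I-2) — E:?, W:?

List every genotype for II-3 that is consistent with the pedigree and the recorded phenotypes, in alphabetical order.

E/I-1 un ·: ee
E/I-2 ? ·: ee|Ee
E/II-1 un I-1×I-2: ee
E/II-2 un I-1×I-2: ee
E/II-3 ? I-1×I-2: ee|Ee
⇒ E over [I-1,I-2,II-1,II-2,II-3]: 3 consistent
W/I-1 aff ·: Ww|WW
W/I-2 ? ·: ww|Ww|WW
W/II-1 aff I-1×I-2: Ww|WW
W/II-2 ? I-1×I-2: ww|Ww|WW
W/II-3 ? I-1×I-2: ww|Ww|WW
⇒ W over [I-1,I-2,II-1,II-2,II-3]: 40 consistent

II-3 ∈ {Ee WW, Ee Ww, Ee ww, ee WW, ee Ww, ee ww}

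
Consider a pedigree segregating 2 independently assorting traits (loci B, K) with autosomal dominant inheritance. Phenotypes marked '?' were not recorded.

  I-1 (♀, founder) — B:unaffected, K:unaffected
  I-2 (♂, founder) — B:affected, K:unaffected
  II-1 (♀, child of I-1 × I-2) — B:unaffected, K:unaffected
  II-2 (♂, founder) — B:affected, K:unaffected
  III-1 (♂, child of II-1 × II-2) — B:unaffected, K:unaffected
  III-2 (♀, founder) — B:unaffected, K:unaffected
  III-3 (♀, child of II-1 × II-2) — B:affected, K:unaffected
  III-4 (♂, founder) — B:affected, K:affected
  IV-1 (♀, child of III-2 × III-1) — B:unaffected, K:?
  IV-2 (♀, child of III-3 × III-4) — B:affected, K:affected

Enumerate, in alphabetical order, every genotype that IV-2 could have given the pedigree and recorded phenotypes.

IV-2 ∈ {BB Kk, Bb Kk}

B/I-1 un ·: bb
B/I-2 aff ·: Bb
B/II-1 un I-1×I-2: bb
B/II-2 aff ·: Bb
B/III-1 un II-1×II-2: bb
B/III-2 un ·: bb
B/III-3 aff II-1×II-2: Bb
B/III-4 aff ·: Bb|BB
B/IV-1 un III-2×III-1: bb
B/IV-2 aff III-3×III-4: Bb|BB
⇒ B over [I-1,I-2,II-1,II-2,III-1,III-2,III-3,III-4,IV-1,IV-2]: 4 consistent
K/I-1 un ·: kk
K/I-2 un ·: kk
K/II-1 un I-1×I-2: kk
K/II-2 un ·: kk
K/III-1 un II-1×II-2: kk
K/III-2 un ·: kk
K/III-3 un II-1×II-2: kk
K/III-4 aff ·: Kk|KK
K/IV-1 ? III-2×III-1: kk
K/IV-2 aff III-3×III-4: Kk
⇒ K over [I-1,I-2,II-1,II-2,III-1,III-2,III-3,III-4,IV-1,IV-2]: 2 consistent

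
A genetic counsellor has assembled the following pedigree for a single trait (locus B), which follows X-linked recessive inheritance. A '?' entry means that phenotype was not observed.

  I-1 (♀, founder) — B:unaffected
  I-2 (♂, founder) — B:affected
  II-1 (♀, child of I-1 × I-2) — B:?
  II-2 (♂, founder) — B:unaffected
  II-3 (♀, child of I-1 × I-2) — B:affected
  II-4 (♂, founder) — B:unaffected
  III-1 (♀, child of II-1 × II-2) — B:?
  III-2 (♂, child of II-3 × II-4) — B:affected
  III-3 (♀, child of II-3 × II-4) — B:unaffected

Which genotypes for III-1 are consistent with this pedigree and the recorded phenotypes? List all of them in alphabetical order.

III-1 ∈ {X^BX^B, X^BX^b}

B/I-1 un ·: X^BX^b
B/I-2 aff ·: X^bY
B/II-1 ? I-1×I-2: X^BX^b|X^bX^b
B/II-2 un ·: X^BY
B/II-3 aff I-1×I-2: X^bX^b
B/II-4 un ·: X^BY
B/III-1 ? II-1×II-2: X^BX^B|X^BX^b
B/III-2 aff II-3×II-4: X^bY
B/III-3 un II-3×II-4: X^BX^b
⇒ B over [I-1,I-2,II-1,II-2,II-3,II-4,III-1,III-2,III-3]: 3 consistent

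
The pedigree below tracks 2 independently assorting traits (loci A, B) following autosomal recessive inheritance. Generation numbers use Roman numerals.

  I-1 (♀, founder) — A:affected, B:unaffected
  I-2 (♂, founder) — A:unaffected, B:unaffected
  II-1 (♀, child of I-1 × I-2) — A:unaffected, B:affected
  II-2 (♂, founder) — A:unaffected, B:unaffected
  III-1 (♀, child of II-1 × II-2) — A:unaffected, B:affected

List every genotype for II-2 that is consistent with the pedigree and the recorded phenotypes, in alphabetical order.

II-2 ∈ {AA Bb, Aa Bb}

A/I-1 aff ·: aa
A/I-2 un ·: AA|Aa
A/II-1 un I-1×I-2: Aa
A/II-2 un ·: AA|Aa
A/III-1 un II-1×II-2: AA|Aa
⇒ A over [I-1,I-2,II-1,II-2,III-1]: 8 consistent
B/I-1 un ·: Bb
B/I-2 un ·: Bb
B/II-1 aff I-1×I-2: bb
B/II-2 un ·: Bb
B/III-1 aff II-1×II-2: bb
⇒ B over [I-1,I-2,II-1,II-2,III-1]: 1 consistent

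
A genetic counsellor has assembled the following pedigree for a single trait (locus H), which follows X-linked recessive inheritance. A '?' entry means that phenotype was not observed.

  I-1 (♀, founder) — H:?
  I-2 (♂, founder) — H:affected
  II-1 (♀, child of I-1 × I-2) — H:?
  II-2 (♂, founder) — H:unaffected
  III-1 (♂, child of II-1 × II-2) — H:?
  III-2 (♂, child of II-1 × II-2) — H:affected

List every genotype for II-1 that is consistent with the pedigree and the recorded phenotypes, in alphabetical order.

II-1 ∈ {X^HX^h, X^hX^h}

H/I-1 ? ·: X^HX^H|X^HX^h|X^hX^h
H/I-2 aff ·: X^hY
H/II-1 ? I-1×I-2: X^HX^h|X^hX^h
H/II-2 un ·: X^HY
H/III-1 ? II-1×II-2: X^HY|X^hY
H/III-2 aff II-1×II-2: X^hY
⇒ H over [I-1,I-2,II-1,II-2,III-1,III-2]: 6 consistent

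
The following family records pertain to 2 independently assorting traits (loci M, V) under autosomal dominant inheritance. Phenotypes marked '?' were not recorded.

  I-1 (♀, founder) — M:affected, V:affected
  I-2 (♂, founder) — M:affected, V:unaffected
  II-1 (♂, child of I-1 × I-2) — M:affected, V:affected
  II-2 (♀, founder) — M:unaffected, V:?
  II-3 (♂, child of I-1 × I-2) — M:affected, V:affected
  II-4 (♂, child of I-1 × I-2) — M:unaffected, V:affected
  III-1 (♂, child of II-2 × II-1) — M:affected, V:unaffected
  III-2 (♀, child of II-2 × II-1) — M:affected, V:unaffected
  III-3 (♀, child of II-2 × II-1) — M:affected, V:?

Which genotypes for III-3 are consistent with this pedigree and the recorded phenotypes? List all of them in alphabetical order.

M/I-1 aff ·: Mm
M/I-2 aff ·: Mm
M/II-1 aff I-1×I-2: Mm|MM
M/II-2 un ·: mm
M/II-3 aff I-1×I-2: Mm|MM
M/II-4 un I-1×I-2: mm
M/III-1 aff II-2×II-1: Mm
M/III-2 aff II-2×II-1: Mm
M/III-3 aff II-2×II-1: Mm
⇒ M over [I-1,I-2,II-1,II-2,II-3,II-4,III-1,III-2,III-3]: 4 consistent
V/I-1 aff ·: Vv|VV
V/I-2 un ·: vv
V/II-1 aff I-1×I-2: Vv
V/II-2 ? ·: vv|Vv
V/II-3 aff I-1×I-2: Vv
V/II-4 aff I-1×I-2: Vv
V/III-1 un II-2×II-1: vv
V/III-2 un II-2×II-1: vv
V/III-3 ? II-2×II-1: vv|Vv|VV
⇒ V over [I-1,I-2,II-1,II-2,II-3,II-4,III-1,III-2,III-3]: 10 consistent

III-3 ∈ {Mm VV, Mm Vv, Mm vv}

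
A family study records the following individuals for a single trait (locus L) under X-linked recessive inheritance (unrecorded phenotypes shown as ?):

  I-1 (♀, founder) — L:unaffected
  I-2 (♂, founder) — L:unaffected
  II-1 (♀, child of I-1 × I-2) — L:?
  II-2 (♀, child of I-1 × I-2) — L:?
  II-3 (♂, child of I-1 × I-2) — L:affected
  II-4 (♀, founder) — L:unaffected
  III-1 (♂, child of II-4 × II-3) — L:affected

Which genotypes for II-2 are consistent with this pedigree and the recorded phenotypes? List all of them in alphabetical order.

II-2 ∈ {X^LX^L, X^LX^l}

L/I-1 un ·: X^LX^l
L/I-2 un ·: X^LY
L/II-1 ? I-1×I-2: X^LX^L|X^LX^l
L/II-2 ? I-1×I-2: X^LX^L|X^LX^l
L/II-3 aff I-1×I-2: X^lY
L/II-4 un ·: X^LX^l
L/III-1 aff II-4×II-3: X^lY
⇒ L over [I-1,I-2,II-1,II-2,II-3,II-4,III-1]: 4 consistent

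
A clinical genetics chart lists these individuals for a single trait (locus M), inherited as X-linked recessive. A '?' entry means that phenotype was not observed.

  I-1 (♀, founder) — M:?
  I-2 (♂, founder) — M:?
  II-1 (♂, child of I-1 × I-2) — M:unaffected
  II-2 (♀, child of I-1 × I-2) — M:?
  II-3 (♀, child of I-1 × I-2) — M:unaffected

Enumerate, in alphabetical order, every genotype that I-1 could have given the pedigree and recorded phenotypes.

I-1 ∈ {X^MX^M, X^MX^m}

M/I-1 ? ·: X^MX^M|X^MX^m
M/I-2 ? ·: X^MY|X^mY
M/II-1 un I-1×I-2: X^MY
M/II-2 ? I-1×I-2: X^MX^M|X^MX^m|X^mX^m
M/II-3 un I-1×I-2: X^MX^M|X^MX^m
⇒ M over [I-1,I-2,II-1,II-2,II-3]: 8 consistent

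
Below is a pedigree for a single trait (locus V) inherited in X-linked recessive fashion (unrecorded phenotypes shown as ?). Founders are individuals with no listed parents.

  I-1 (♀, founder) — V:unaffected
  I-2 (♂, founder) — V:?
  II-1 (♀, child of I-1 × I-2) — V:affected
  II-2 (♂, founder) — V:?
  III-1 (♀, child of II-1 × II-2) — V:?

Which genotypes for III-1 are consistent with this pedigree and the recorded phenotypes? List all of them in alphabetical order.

III-1 ∈ {X^VX^v, X^vX^v}

V/I-1 un ·: X^VX^v
V/I-2 ? ·: X^vY
V/II-1 aff I-1×I-2: X^vX^v
V/II-2 ? ·: X^VY|X^vY
V/III-1 ? II-1×II-2: X^VX^v|X^vX^v
⇒ V over [I-1,I-2,II-1,II-2,III-1]: 2 consistent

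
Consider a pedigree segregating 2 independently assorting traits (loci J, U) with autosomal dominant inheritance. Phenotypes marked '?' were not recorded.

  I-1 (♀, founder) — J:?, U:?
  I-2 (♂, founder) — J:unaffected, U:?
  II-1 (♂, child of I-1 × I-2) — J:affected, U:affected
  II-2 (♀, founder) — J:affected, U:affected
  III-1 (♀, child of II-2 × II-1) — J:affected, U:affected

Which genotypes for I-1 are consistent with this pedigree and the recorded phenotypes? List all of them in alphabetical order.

I-1 ∈ {JJ UU, JJ Uu, JJ uu, Jj UU, Jj Uu, Jj uu}

J/I-1 ? ·: Jj|JJ
J/I-2 un ·: jj
J/II-1 aff I-1×I-2: Jj
J/II-2 aff ·: Jj|JJ
J/III-1 aff II-2×II-1: Jj|JJ
⇒ J over [I-1,I-2,II-1,II-2,III-1]: 8 consistent
U/I-1 ? ·: uu|Uu|UU
U/I-2 ? ·: uu|Uu|UU
U/II-1 aff I-1×I-2: Uu|UU
U/II-2 aff ·: Uu|UU
U/III-1 aff II-2×II-1: Uu|UU
⇒ U over [I-1,I-2,II-1,II-2,III-1]: 40 consistent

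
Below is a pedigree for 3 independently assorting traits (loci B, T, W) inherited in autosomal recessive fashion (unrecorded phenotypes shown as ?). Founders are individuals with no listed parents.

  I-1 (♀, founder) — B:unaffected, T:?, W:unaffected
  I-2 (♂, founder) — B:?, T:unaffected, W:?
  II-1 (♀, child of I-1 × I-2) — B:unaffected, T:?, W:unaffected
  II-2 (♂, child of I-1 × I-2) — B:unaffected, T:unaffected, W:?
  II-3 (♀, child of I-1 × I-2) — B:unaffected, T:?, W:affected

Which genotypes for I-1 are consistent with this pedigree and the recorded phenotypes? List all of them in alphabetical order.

B/I-1 un ·: BB|Bb
B/I-2 ? ·: BB|Bb|bb
B/II-1 un I-1×I-2: BB|Bb
B/II-2 un I-1×I-2: BB|Bb
B/II-3 un I-1×I-2: BB|Bb
⇒ B over [I-1,I-2,II-1,II-2,II-3]: 27 consistent
T/I-1 ? ·: TT|Tt|tt
T/I-2 un ·: TT|Tt
T/II-1 ? I-1×I-2: TT|Tt|tt
T/II-2 un I-1×I-2: TT|Tt
T/II-3 ? I-1×I-2: TT|Tt|tt
⇒ T over [I-1,I-2,II-1,II-2,II-3]: 40 consistent
W/I-1 un ·: Ww
W/I-2 ? ·: Ww|ww
W/II-1 un I-1×I-2: WW|Ww
W/II-2 ? I-1×I-2: WW|Ww|ww
W/II-3 aff I-1×I-2: ww
⇒ W over [I-1,I-2,II-1,II-2,II-3]: 8 consistent

I-1 ∈ {BB TT Ww, BB Tt Ww, BB tt Ww, Bb TT Ww, Bb Tt Ww, Bb tt Ww}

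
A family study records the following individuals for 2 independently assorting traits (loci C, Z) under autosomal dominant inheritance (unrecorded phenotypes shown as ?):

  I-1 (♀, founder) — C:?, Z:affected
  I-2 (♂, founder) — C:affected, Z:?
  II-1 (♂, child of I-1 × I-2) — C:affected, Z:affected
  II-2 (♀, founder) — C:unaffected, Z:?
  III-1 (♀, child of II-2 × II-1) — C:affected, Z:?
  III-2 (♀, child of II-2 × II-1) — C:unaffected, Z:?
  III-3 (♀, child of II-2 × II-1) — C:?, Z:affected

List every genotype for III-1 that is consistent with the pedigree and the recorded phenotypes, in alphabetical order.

III-1 ∈ {Cc ZZ, Cc Zz, Cc zz}

C/I-1 ? ·: cc|Cc|CC
C/I-2 aff ·: Cc|CC
C/II-1 aff I-1×I-2: Cc
C/II-2 un ·: cc
C/III-1 aff II-2×II-1: Cc
C/III-2 un II-2×II-1: cc
C/III-3 ? II-2×II-1: cc|Cc
⇒ C over [I-1,I-2,II-1,II-2,III-1,III-2,III-3]: 10 consistent
Z/I-1 aff ·: Zz|ZZ
Z/I-2 ? ·: zz|Zz|ZZ
Z/II-1 aff I-1×I-2: Zz|ZZ
Z/II-2 ? ·: zz|Zz|ZZ
Z/III-1 ? II-2×II-1: zz|Zz|ZZ
Z/III-2 ? II-2×II-1: zz|Zz|ZZ
Z/III-3 aff II-2×II-1: Zz|ZZ
⇒ Z over [I-1,I-2,II-1,II-2,III-1,III-2,III-3]: 190 consistent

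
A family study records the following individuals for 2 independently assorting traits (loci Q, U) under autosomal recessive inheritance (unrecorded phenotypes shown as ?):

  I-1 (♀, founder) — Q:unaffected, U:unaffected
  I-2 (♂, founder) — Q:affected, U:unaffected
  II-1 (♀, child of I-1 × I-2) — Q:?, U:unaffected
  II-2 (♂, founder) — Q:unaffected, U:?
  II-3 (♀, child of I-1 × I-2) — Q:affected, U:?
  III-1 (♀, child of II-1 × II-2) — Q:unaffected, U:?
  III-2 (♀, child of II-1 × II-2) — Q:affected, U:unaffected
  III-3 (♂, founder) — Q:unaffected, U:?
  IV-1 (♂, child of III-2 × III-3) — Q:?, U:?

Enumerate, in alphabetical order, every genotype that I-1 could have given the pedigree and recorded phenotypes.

I-1 ∈ {Qq UU, Qq Uu}

Q/I-1 un ·: Qq
Q/I-2 aff ·: qq
Q/II-1 ? I-1×I-2: Qq|qq
Q/II-2 un ·: Qq
Q/II-3 aff I-1×I-2: qq
Q/III-1 un II-1×II-2: QQ|Qq
Q/III-2 aff II-1×II-2: qq
Q/III-3 un ·: QQ|Qq
Q/IV-1 ? III-2×III-3: Qq|qq
⇒ Q over [I-1,I-2,II-1,II-2,II-3,III-1,III-2,III-3,IV-1]: 9 consistent
U/I-1 un ·: UU|Uu
U/I-2 un ·: UU|Uu
U/II-1 un I-1×I-2: UU|Uu
U/II-2 ? ·: UU|Uu|uu
U/II-3 ? I-1×I-2: UU|Uu|uu
U/III-1 ? II-1×II-2: UU|Uu|uu
U/III-2 un II-1×II-2: UU|Uu
U/III-3 ? ·: UU|Uu|uu
U/IV-1 ? III-2×III-3: UU|Uu|uu
⇒ U over [I-1,I-2,II-1,II-2,II-3,III-1,III-2,III-3,IV-1]: 747 consistent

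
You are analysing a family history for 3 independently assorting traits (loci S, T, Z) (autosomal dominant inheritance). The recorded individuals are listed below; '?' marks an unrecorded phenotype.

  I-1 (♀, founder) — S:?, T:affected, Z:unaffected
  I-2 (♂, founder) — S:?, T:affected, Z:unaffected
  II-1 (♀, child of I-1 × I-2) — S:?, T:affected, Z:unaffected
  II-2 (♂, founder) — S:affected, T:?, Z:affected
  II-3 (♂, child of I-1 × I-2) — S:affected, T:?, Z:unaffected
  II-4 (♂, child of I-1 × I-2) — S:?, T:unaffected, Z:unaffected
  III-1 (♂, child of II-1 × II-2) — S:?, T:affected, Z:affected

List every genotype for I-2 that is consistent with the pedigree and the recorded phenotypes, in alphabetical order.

I-2 ∈ {SS Tt zz, Ss Tt zz, ss Tt zz}

S/I-1 ? ·: ss|Ss|SS
S/I-2 ? ·: ss|Ss|SS
S/II-1 ? I-1×I-2: ss|Ss|SS
S/II-2 aff ·: Ss|SS
S/II-3 aff I-1×I-2: Ss|SS
S/II-4 ? I-1×I-2: ss|Ss|SS
S/III-1 ? II-1×II-2: ss|Ss|SS
⇒ S over [I-1,I-2,II-1,II-2,II-3,II-4,III-1]: 175 consistent
T/I-1 aff ·: Tt
T/I-2 aff ·: Tt
T/II-1 aff I-1×I-2: Tt|TT
T/II-2 ? ·: tt|Tt|TT
T/II-3 ? I-1×I-2: tt|Tt|TT
T/II-4 un I-1×I-2: tt
T/III-1 aff II-1×II-2: Tt|TT
⇒ T over [I-1,I-2,II-1,II-2,II-3,II-4,III-1]: 27 consistent
Z/I-1 un ·: zz
Z/I-2 un ·: zz
Z/II-1 un I-1×I-2: zz
Z/II-2 aff ·: Zz|ZZ
Z/II-3 un I-1×I-2: zz
Z/II-4 un I-1×I-2: zz
Z/III-1 aff II-1×II-2: Zz
⇒ Z over [I-1,I-2,II-1,II-2,II-3,II-4,III-1]: 2 consistent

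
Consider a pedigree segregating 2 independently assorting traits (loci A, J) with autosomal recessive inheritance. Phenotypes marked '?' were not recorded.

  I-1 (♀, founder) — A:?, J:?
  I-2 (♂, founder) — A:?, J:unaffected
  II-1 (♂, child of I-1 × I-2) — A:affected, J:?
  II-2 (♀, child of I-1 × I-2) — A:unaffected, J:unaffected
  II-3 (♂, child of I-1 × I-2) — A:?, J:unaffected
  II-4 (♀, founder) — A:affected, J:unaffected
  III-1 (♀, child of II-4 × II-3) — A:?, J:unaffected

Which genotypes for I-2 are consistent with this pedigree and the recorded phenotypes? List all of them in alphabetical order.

A/I-1 ? ·: Aa|aa
A/I-2 ? ·: Aa|aa
A/II-1 aff I-1×I-2: aa
A/II-2 un I-1×I-2: AA|Aa
A/II-3 ? I-1×I-2: AA|Aa|aa
A/II-4 aff ·: aa
A/III-1 ? II-4×II-3: Aa|aa
⇒ A over [I-1,I-2,II-1,II-2,II-3,II-4,III-1]: 14 consistent
J/I-1 ? ·: JJ|Jj|jj
J/I-2 un ·: JJ|Jj
J/II-1 ? I-1×I-2: JJ|Jj|jj
J/II-2 un I-1×I-2: JJ|Jj
J/II-3 un I-1×I-2: JJ|Jj
J/II-4 un ·: JJ|Jj
J/III-1 un II-4×II-3: JJ|Jj
⇒ J over [I-1,I-2,II-1,II-2,II-3,II-4,III-1]: 113 consistent

I-2 ∈ {Aa JJ, Aa Jj, aa JJ, aa Jj}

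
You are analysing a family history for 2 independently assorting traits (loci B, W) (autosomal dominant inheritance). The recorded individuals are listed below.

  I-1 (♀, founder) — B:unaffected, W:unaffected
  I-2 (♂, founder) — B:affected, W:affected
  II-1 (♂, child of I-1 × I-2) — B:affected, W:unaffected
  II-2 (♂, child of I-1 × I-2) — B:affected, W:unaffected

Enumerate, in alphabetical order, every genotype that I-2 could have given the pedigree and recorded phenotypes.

I-2 ∈ {BB Ww, Bb Ww}

B/I-1 un ·: bb
B/I-2 aff ·: Bb|BB
B/II-1 aff I-1×I-2: Bb
B/II-2 aff I-1×I-2: Bb
⇒ B over [I-1,I-2,II-1,II-2]: 2 consistent
W/I-1 un ·: ww
W/I-2 aff ·: Ww
W/II-1 un I-1×I-2: ww
W/II-2 un I-1×I-2: ww
⇒ W over [I-1,I-2,II-1,II-2]: 1 consistent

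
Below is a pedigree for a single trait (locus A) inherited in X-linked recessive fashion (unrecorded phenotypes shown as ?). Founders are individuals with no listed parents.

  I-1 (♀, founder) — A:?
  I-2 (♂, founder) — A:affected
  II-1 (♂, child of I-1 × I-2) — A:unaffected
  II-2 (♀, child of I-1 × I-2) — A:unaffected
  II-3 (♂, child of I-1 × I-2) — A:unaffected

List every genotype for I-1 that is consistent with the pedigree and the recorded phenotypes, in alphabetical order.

A/I-1 ? ·: X^AX^A|X^AX^a
A/I-2 aff ·: X^aY
A/II-1 un I-1×I-2: X^AY
A/II-2 un I-1×I-2: X^AX^a
A/II-3 un I-1×I-2: X^AY
⇒ A over [I-1,I-2,II-1,II-2,II-3]: 2 consistent

I-1 ∈ {X^AX^A, X^AX^a}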